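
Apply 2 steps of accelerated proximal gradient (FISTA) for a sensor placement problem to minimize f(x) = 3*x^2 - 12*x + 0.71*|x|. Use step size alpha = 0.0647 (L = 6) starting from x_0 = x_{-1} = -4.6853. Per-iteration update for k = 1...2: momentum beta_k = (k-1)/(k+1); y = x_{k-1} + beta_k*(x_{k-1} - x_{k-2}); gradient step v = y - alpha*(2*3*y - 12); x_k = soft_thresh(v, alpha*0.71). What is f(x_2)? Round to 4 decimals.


FISTA on f(x) = 3*x^2 - 12*x + 0.71*|x|
L = 6, alpha = 0.0647
Iteration 1: beta = 0.0, y = -4.6853 + 0.0*(-4.6853 + 4.6853) = -4.6853
  grad(y) = -40.1118, v = y - alpha*grad = -2.0901
  prox(v) = soft_thresh(-2.0901, 0.0459) = -2.0441
Iteration 2: beta = 0.3333, y = -2.0441 + 0.3333*(-2.0441 + 4.6853) = -1.1637
  grad(y) = -18.9824, v = y - alpha*grad = 0.0644
  prox(v) = soft_thresh(0.0644, 0.0459) = 0.0185
f(x_2) = 3*0.0185^2 - 12*0.0185 + 0.71*|0.0185| = -0.2077


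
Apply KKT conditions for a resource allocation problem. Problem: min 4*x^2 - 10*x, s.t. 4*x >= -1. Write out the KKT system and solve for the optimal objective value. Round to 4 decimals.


Step 1: Try lambda = 0 (constraint inactive).
Stationarity: 2*4*x - 10 = 0
x* = 10/(2*4) = 1.25
Check constraint: 4*1.25 = 5.0 >= -1 -- satisfied.
Step 2: Compute optimal value.
f(x*) = 4*1.25^2 - 10*1.25 = -6.25


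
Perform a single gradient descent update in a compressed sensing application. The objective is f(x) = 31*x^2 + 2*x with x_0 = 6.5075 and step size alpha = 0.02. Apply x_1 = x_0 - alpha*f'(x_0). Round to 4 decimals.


We compute the gradient at x_0 and apply the update.
f'(x) = 62*x + 2
f'(6.5075) = 62*6.5075 + 2 = 405.465
x_1 = 6.5075 - 0.02*405.465 = -1.6018


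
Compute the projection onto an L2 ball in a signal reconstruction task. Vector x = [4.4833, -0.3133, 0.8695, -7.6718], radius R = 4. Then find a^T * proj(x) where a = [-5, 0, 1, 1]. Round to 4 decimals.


Step 1: Compute ||x|| (intermediates to 6 decimals).
||x|| = sqrt(4.4833^2 + (-0.3133)^2 + 0.8695^2 + (-7.6718)^2) = 8.933682
Step 2: Project.
Since ||x|| > R, scale = R/||x|| = 4/8.933682 = 0.447744, proj(x) = scale * x
proj(x) = [2.007371, -0.140278, 0.389313, -3.435002]
Step 3: Dot product.
a^T * proj(x) = -5*2.007371 + 0*(-0.140278) + 1*0.389313 + 1*(-3.435002) = -13.0825


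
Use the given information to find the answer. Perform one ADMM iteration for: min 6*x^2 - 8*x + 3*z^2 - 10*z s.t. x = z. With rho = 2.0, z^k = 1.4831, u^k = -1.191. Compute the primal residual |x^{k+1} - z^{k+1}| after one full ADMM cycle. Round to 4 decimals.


ADMM iteration with rho = 2.0, z^k = 1.4831, u^k = -1.191
Step 1: x-update.
Minimize 6*x^2 - 8*x + (2.0/2)*(x - 1.4831 - 1.191)^2
FOC: (2*6 + 2.0)*x = 8 + 2.0*(1.4831 + 1.191)
x^{k+1} = 0.9534
Step 2: z-update.
Minimize 3*z^2 - 10*z + (2.0/2)*(0.9534 - z - 1.191)^2
FOC: (2*3 + 2.0)*z = 10 + 2.0*(0.9534 - 1.191)
z^{k+1} = 1.1906
Step 3: u-update.
u^{k+1} = -1.191 + 0.9534 - 1.1906 = -1.4282
Step 4: Primal residual = |0.9534 - 1.1906| = 0.2372


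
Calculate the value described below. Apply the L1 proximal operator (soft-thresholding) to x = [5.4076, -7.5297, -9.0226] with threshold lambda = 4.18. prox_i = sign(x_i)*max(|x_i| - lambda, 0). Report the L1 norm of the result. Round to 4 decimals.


Soft-thresholding with lambda = 4.18:
prox(5.4076) = sign(5.4076)*max(|5.4076| - 4.18, 0) = 1.2276
prox(-7.5297) = sign(-7.5297)*max(|-7.5297| - 4.18, 0) = -3.3497
prox(-9.0226) = sign(-9.0226)*max(|-9.0226| - 4.18, 0) = -4.8426
prox(x) = [1.2276, -3.3497, -4.8426]
||prox(x)||_1 = 1.2276 + 3.3497 + 4.8426 = 9.4199


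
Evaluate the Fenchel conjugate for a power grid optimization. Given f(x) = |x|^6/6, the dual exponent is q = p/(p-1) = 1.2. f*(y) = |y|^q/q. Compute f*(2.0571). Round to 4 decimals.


The conjugate exponent q satisfies 1/p + 1/q = 1.
p = 6, so q = 6/(6 - 1) = 1.2
|y|^q = 2.0571^1.2 = 2.3763
f*(2.0571) = 2.3763 / 1.2 = 1.9803


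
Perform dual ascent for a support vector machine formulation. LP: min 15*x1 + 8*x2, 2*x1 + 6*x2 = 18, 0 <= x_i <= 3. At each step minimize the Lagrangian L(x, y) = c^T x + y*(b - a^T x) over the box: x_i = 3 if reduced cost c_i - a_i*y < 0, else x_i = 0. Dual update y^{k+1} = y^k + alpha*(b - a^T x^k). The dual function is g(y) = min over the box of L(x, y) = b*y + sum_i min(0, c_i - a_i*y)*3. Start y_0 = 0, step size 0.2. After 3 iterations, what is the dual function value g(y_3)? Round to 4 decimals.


Dual ascent for LP: min 15*x1 + 8*x2, 2*x1 + 6*x2 = 18, 0 <= x_i <= 3
Step 1: y^k = 0.0, reduced costs: (15.0, 8.0)
  x^k = (0.0, 0.0), subgradient = b - a^T x = 18.0
  y^{k+1} = 0.0 + 0.2*18.0 = 3.6
Step 2: y^k = 3.6, reduced costs: (7.8, -13.6)
  x^k = (0.0, 3.0), subgradient = b - a^T x = 0.0
  y^{k+1} = 3.6 + 0.2*0.0 = 3.6
Step 3: y^k = 3.6, reduced costs: (7.8, -13.6)
  x^k = (0.0, 3.0), subgradient = b - a^T x = 0.0
  y^{k+1} = 3.6 + 0.2*0.0 = 3.6
Dual objective at y_3 = 3.6: reduced costs (7.8, -13.6), box minimizer x = (0.0, 3.0)
g(y_3) = b*y + (c1 - a1*y)*x1 + (c2 - a2*y)*x2 = 18*3.6 + 7.8*0.0 + (-13.6)*3.0 = 64.8 + 0.0 - 40.8 = 24.0


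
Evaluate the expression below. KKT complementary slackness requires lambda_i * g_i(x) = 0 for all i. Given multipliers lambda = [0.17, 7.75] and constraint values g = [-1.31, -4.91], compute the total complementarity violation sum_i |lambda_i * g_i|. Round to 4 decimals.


KKT complementary slackness check:
lambda_1 * g_1 = 0.17 * -1.31 = -0.2227
lambda_2 * g_2 = 7.75 * -4.91 = -38.0525
Total violation = 0.2227 + 38.0525 = 38.2752


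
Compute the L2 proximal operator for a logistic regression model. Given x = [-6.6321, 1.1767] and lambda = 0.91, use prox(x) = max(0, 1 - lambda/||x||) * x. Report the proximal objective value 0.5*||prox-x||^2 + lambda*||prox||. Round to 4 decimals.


Step 1: Compute ||x||.
||x|| = 6.7357
Step 2: Compute scaling factor.
scale = max(0, 1 - 0.91/6.7357) = 0.8649
Step 3: prox(x) = [-5.7361, 1.0177]
||prox(x)|| = 5.8257
Step 4: Proximal objective.
0.5*||prox-x||^2 = 0.4141
lambda*||prox|| = 5.3014
Total = 5.7154


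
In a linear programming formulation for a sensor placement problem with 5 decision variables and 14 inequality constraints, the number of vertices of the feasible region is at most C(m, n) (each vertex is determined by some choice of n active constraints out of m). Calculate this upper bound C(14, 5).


Each vertex corresponds to some choice of n active constraints out of m, so the number of vertices is at most C(m, n) = m! / (n!(m-n)!).
m = 14, n = 5
Numerator: 14 * 13 * 12 * 11 * 10
Denominator: 5! = 120
C(14, 5) = 2002


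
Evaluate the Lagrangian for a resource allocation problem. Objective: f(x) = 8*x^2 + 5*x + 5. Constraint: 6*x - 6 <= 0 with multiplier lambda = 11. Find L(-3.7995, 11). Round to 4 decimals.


Step 1: Evaluate f(x).
f(-3.7995) = 8*(-3.7995)^2 + 5*(-3.7995) + 5 = 101.4921
Step 2: Evaluate g(x).
g(-3.7995) = 6*-3.7995 - 6 = -28.797
Step 3: Compute Lagrangian.
L = 101.4921 + 11*-28.797 = -215.2749


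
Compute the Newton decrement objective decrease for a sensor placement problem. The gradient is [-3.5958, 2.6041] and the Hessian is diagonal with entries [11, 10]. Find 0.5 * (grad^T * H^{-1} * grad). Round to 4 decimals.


Step 1: H is diagonal, so H^(-1) * g = [-0.3269, 0.2604].
Step 2: g^T H^(-1) g = sum_i g_i^2 / H_ii
  = (-3.5958)^2/11 + (2.6041)^2/10
  = 1.1754 + 0.6781 = 1.8536
Step 3: Objective decrease = 0.5 * g^T H^(-1) g = 0.9268


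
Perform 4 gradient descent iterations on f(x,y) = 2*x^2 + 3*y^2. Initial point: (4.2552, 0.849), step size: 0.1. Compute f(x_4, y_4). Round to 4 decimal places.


Gradient descent on f(x,y) = 2*x^2 + 3*y^2.
Starting point: (4.2552, 0.849), alpha = 0.1
Step 1: grad_x = 2*2*4.2552 = 17.0208, grad_y = 2*3*0.849 = 5.094
  x_1 = 4.2552 - 0.1*17.0208 = 2.5531
  y_1 = 0.849 - 0.1*5.094 = 0.3396
Step 2: grad_x = 2*2*2.5531 = 10.2125, grad_y = 2*3*0.3396 = 2.0376
  x_2 = 2.5531 - 0.1*10.2125 = 1.5319
  y_2 = 0.3396 - 0.1*2.0376 = 0.1358
Step 3: grad_x = 2*2*1.5319 = 6.1275, grad_y = 2*3*0.1358 = 0.815
  x_3 = 1.5319 - 0.1*6.1275 = 0.9191
  y_3 = 0.1358 - 0.1*0.815 = 0.0543
Step 4: grad_x = 2*2*0.9191 = 3.6765, grad_y = 2*3*0.0543 = 0.326
  x_4 = 0.9191 - 0.1*3.6765 = 0.5515
  y_4 = 0.0543 - 0.1*0.326 = 0.0217
f(0.5515, 0.0217) = 2*0.5515^2 + 3*0.0217^2 = 0.6097


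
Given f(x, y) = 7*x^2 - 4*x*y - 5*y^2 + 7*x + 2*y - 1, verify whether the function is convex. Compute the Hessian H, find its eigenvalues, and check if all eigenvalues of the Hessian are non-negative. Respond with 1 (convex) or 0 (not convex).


The Hessian of f(x,y) = 7*x^2 - 4*x*y - 5*y^2 + 7*x + 2*y - 1 is:
H = [[14, -4], [-4, -10]]
Trace = 14 - 10 = 4
Determinant = 14*-10 - (-4)^2 = -156
Discriminant = (4)^2 - 4*-156 = 640.0
Eigenvalues: lambda_1 = -10.6491, lambda_2 = 14.6491
The function is not convex.

0


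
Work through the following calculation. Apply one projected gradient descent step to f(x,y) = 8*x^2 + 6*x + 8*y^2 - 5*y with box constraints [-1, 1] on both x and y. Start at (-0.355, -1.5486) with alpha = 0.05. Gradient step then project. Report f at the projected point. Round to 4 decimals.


Step 1: Compute gradient at (-0.355, -1.5486).
grad_x = 2*8*-0.355 + 6 = 0.32
grad_y = 2*8*-1.5486 - 5 = -29.7776
Step 2: Gradient step.
x_raw = -0.355 - 0.05*0.32 = -0.371
y_raw = -1.5486 - 0.05*-29.7776 = -0.0597
Step 3: Project onto [-1, 1].
x_proj = clip(-0.371) = -0.371
y_proj = clip(-0.0597) = -0.0597
Step 4: Evaluate f.
f(-0.371, -0.0597) = -0.7977


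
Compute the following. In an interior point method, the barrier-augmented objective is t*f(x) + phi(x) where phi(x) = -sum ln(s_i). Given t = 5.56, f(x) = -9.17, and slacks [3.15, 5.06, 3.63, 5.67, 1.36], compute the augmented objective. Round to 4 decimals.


Step 1: Compute log-barrier.
ln values: [1.1474, 1.6214, 1.2892, 1.7352, 0.3075]
phi = -(1.1474 + 1.6214 + 1.2892 + 1.7352 + 0.3075) = -6.1007
Step 2: Compute augmented objective.
t*f(x) = 5.56*-9.17 = -50.9852
Total = -50.9852 - 6.1007 = -57.0859


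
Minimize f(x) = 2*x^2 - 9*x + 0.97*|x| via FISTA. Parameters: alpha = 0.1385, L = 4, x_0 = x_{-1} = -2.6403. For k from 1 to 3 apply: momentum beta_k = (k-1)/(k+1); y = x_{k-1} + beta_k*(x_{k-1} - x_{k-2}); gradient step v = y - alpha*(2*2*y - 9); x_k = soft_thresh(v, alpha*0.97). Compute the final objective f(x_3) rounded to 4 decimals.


FISTA on f(x) = 2*x^2 - 9*x + 0.97*|x|
L = 4, alpha = 0.1385
Iteration 1: beta = 0.0, y = -2.6403 + 0.0*(-2.6403 + 2.6403) = -2.6403
  grad(y) = -19.5612, v = y - alpha*grad = 0.0689
  prox(v) = soft_thresh(0.0689, 0.1343) = 0.0
Iteration 2: beta = 0.3333, y = 0.0 + 0.3333*(0.0 + 2.6403) = 0.8801
  grad(y) = -5.4796, v = y - alpha*grad = 1.639
  prox(v) = soft_thresh(1.639, 0.1343) = 1.5047
Iteration 3: beta = 0.5, y = 1.5047 + 0.5*(1.5047 - 0.0) = 2.257
  grad(y) = 0.0281, v = y - alpha*grad = 2.2531
  prox(v) = soft_thresh(2.2531, 0.1343) = 2.1188
f(x_3) = 2*2.1188^2 - 9*2.1188 + 0.97*|2.1188| = -8.0353


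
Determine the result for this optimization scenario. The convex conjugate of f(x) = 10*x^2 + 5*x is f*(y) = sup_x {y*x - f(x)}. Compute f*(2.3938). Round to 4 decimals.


f*(y) = sup_x {y*x - a*x^2 - b*x} = sup_x {(y-b)*x - a*x^2}
FOC: (y - b) - 2a*x = 0 => x* = (y - b)/(2a)
x* = (2.3938 - 5)/(2*10) = -0.1303
f*(2.3938) = (y-b)^2/(4a) = (2.3938 - 5)^2/(4*10)
= 6.7923/40 = 0.1698


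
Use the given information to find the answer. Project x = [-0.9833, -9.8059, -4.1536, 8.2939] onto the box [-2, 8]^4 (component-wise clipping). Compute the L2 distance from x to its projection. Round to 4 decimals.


Project each component onto [-2, 8].
clip(-0.9833) = -0.9833, clip(-9.8059) = -2.0, clip(-4.1536) = -2.0, clip(8.2939) = 8.0
Projection = [-0.9833, -2.0, -2.0, 8.0]
Squared diffs: [0.0, 60.9321, 4.638, 0.0864]
Distance = sqrt(65.6565) = 8.1029


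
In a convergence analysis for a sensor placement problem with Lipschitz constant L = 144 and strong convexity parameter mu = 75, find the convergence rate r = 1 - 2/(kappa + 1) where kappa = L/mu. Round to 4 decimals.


Step 1: Compute the condition number.
kappa = L/mu = 144/75 = 1.92
Step 2: Compute the convergence rate.
r = 1 - 2/(kappa + 1) = 1 - 2*mu/(L + mu) = (L - mu)/(L + mu) = 69/219 = 0.3151


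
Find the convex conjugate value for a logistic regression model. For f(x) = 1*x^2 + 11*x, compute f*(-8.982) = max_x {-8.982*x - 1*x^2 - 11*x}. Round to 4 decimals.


f*(y) = sup_x {y*x - a*x^2 - b*x} = sup_x {(y-b)*x - a*x^2}
FOC: (y - b) - 2a*x = 0 => x* = (y - b)/(2a)
x* = (-8.982 - 11)/(2*1) = -9.991
f*(-8.982) = (y-b)^2/(4a) = (-8.982 - 11)^2/(4*1)
= 399.2803/4 = 99.8201


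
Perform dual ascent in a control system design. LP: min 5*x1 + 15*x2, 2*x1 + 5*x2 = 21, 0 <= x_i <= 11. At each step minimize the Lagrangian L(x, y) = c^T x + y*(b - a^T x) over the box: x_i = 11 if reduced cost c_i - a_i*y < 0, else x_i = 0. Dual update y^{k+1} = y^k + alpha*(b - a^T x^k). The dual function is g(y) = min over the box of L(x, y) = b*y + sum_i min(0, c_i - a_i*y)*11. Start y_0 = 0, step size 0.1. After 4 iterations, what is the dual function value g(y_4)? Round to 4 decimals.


Dual ascent for LP: min 5*x1 + 15*x2, 2*x1 + 5*x2 = 21, 0 <= x_i <= 11
Step 1: y^k = 0.0, reduced costs: (5.0, 15.0)
  x^k = (0.0, 0.0), subgradient = b - a^T x = 21.0
  y^{k+1} = 0.0 + 0.1*21.0 = 2.1
Step 2: y^k = 2.1, reduced costs: (0.8, 4.5)
  x^k = (0.0, 0.0), subgradient = b - a^T x = 21.0
  y^{k+1} = 2.1 + 0.1*21.0 = 4.2
Step 3: y^k = 4.2, reduced costs: (-3.4, -6.0)
  x^k = (11.0, 11.0), subgradient = b - a^T x = -56.0
  y^{k+1} = 4.2 + 0.1*-56.0 = -1.4
Step 4: y^k = -1.4, reduced costs: (7.8, 22.0)
  x^k = (0.0, 0.0), subgradient = b - a^T x = 21.0
  y^{k+1} = -1.4 + 0.1*21.0 = 0.7
Dual objective at y_4 = 0.7: reduced costs (3.6, 11.5), box minimizer x = (0.0, 0.0)
g(y_4) = b*y + (c1 - a1*y)*x1 + (c2 - a2*y)*x2 = 21*0.7 + 3.6*0.0 + 11.5*0.0 = 14.7 + 0.0 + 0.0 = 14.7


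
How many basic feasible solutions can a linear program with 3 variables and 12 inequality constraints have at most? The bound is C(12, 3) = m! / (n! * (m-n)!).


Each vertex corresponds to some choice of n active constraints out of m, so the number of vertices is at most C(m, n) = m! / (n!(m-n)!).
m = 12, n = 3
Numerator: 12 * 11 * 10
Denominator: 3! = 6
C(12, 3) = 220


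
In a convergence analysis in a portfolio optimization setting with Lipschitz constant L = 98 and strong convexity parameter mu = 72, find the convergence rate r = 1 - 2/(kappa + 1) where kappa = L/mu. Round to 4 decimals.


Step 1: Compute the condition number.
kappa = L/mu = 98/72 = 1.3611
Step 2: Compute the convergence rate.
r = 1 - 2/(kappa + 1) = 1 - 2*mu/(L + mu) = (L - mu)/(L + mu) = 26/170 = 0.1529


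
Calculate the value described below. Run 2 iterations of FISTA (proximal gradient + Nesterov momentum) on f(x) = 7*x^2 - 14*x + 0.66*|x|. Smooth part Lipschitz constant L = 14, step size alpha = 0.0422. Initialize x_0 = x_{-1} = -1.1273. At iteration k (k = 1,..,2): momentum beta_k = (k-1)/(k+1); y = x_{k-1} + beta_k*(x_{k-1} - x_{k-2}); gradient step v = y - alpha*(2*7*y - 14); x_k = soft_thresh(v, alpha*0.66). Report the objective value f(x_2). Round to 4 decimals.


FISTA on f(x) = 7*x^2 - 14*x + 0.66*|x|
L = 14, alpha = 0.0422
Iteration 1: beta = 0.0, y = -1.1273 + 0.0*(-1.1273 + 1.1273) = -1.1273
  grad(y) = -29.7822, v = y - alpha*grad = 0.1295
  prox(v) = soft_thresh(0.1295, 0.0279) = 0.1017
Iteration 2: beta = 0.3333, y = 0.1017 + 0.3333*(0.1017 + 1.1273) = 0.5113
  grad(y) = -6.8417, v = y - alpha*grad = 0.8
  prox(v) = soft_thresh(0.8, 0.0279) = 0.7722
f(x_2) = 7*0.7722^2 - 14*0.7722 + 0.66*|0.7722| = -6.127


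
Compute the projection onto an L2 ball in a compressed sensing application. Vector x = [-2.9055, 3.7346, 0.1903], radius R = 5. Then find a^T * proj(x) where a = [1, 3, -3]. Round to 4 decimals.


Step 1: Compute ||x|| (intermediates to 6 decimals).
||x|| = sqrt((-2.9055)^2 + 3.7346^2 + 0.1903^2) = 4.735544
Step 2: Project.
Since ||x|| <= R, proj = x (no scaling needed).
proj(x) = [-2.9055, 3.7346, 0.1903]
Step 3: Dot product.
a^T * proj(x) = 1*(-2.9055) + 3*3.7346 - 3*0.1903 = 7.7274


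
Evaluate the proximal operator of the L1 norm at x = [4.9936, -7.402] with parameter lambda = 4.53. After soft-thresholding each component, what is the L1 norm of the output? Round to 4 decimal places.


Soft-thresholding with lambda = 4.53:
prox(4.9936) = sign(4.9936)*max(|4.9936| - 4.53, 0) = 0.4636
prox(-7.402) = sign(-7.402)*max(|-7.402| - 4.53, 0) = -2.872
prox(x) = [0.4636, -2.872]
||prox(x)||_1 = 0.4636 + 2.872 = 3.3356


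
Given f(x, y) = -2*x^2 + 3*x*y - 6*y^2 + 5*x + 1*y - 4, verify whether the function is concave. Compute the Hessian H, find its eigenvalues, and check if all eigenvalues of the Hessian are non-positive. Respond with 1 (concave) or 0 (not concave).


The Hessian of f(x,y) = -2*x^2 + 3*x*y - 6*y^2 + 5*x + 1*y - 4 is:
H = [[-4, 3], [3, -12]]
Trace = -4 - 12 = -16
Determinant = -4*-12 - (3)^2 = 39
Discriminant = (-16)^2 - 4*39 = 100.0
Eigenvalues: lambda_1 = -13.0, lambda_2 = -3.0
The function is concave.

1


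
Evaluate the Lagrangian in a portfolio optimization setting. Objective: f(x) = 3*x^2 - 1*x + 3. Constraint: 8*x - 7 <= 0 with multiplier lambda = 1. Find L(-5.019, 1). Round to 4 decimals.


Step 1: Evaluate f(x).
f(-5.019) = 3*(-5.019)^2 - 1*(-5.019) + 3 = 83.5901
Step 2: Evaluate g(x).
g(-5.019) = 8*-5.019 - 7 = -47.152
Step 3: Compute Lagrangian.
L = 83.5901 + 1*-47.152 = 36.4381


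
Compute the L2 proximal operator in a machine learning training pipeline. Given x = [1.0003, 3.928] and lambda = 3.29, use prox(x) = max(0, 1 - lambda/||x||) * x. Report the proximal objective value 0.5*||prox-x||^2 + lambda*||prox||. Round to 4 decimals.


Step 1: Compute ||x||.
||x|| = 4.0534
Step 2: Compute scaling factor.
scale = max(0, 1 - 3.29/4.0534) = 0.1883
Step 3: prox(x) = [0.1884, 0.7398]
||prox(x)|| = 0.7634
Step 4: Proximal objective.
0.5*||prox-x||^2 = 5.4121
lambda*||prox|| = 2.5116
Total = 7.9235


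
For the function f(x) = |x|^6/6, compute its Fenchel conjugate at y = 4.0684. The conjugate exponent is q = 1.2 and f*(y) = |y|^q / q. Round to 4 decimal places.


The conjugate exponent q satisfies 1/p + 1/q = 1.
p = 6, so q = 6/(6 - 1) = 1.2
|y|^q = 4.0684^1.2 = 5.3865
f*(4.0684) = 5.3865 / 1.2 = 4.4888


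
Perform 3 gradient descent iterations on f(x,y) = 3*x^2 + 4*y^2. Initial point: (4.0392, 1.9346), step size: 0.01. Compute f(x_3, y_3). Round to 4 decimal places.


Gradient descent on f(x,y) = 3*x^2 + 4*y^2.
Starting point: (4.0392, 1.9346), alpha = 0.01
Step 1: grad_x = 2*3*4.0392 = 24.2352, grad_y = 2*4*1.9346 = 15.4768
  x_1 = 4.0392 - 0.01*24.2352 = 3.7968
  y_1 = 1.9346 - 0.01*15.4768 = 1.7798
Step 2: grad_x = 2*3*3.7968 = 22.7811, grad_y = 2*4*1.7798 = 14.2387
  x_2 = 3.7968 - 0.01*22.7811 = 3.569
  y_2 = 1.7798 - 0.01*14.2387 = 1.6374
Step 3: grad_x = 2*3*3.569 = 21.4142, grad_y = 2*4*1.6374 = 13.0996
  x_3 = 3.569 - 0.01*21.4142 = 3.3549
  y_3 = 1.6374 - 0.01*13.0996 = 1.5064
f(3.3549, 1.5064) = 3*3.3549^2 + 4*1.5064^2 = 42.8435


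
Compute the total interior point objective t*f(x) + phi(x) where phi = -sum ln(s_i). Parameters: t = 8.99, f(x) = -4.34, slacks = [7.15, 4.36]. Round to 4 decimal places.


Step 1: Compute log-barrier.
ln values: [1.9671, 1.4725]
phi = -(1.9671 + 1.4725) = -3.4396
Step 2: Compute augmented objective.
t*f(x) = 8.99*-4.34 = -39.0166
Total = -39.0166 - 3.4396 = -42.4562


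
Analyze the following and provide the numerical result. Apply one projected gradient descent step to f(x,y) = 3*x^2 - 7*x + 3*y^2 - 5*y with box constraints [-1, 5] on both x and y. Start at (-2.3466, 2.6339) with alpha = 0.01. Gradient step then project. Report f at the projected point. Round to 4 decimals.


Step 1: Compute gradient at (-2.3466, 2.6339).
grad_x = 2*3*-2.3466 - 7 = -21.0796
grad_y = 2*3*2.6339 - 5 = 10.8034
Step 2: Gradient step.
x_raw = -2.3466 - 0.01*-21.0796 = -2.1358
y_raw = 2.6339 - 0.01*10.8034 = 2.5259
Step 3: Project onto [-1, 5].
x_proj = clip(-2.1358) = -1.0
y_proj = clip(2.5259) = 2.5259
Step 4: Evaluate f.
f(-1.0, 2.5259) = 16.5107


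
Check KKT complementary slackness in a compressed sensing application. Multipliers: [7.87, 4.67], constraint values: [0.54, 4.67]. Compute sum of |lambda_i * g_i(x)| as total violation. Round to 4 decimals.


KKT complementary slackness check:
lambda_1 * g_1 = 7.87 * 0.54 = 4.2498
lambda_2 * g_2 = 4.67 * 4.67 = 21.8089
Total violation = 4.2498 + 21.8089 = 26.0587


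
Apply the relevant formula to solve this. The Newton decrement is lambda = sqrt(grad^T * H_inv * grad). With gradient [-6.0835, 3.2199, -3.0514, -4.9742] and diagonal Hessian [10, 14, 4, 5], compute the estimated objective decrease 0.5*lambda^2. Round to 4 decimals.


Step 1: H is diagonal, so H^(-1) * g = [-0.6084, 0.23, -0.7629, -0.9948].
Step 2: g^T H^(-1) g = sum_i g_i^2 / H_ii
  = (-6.0835)^2/10 + (3.2199)^2/14 + (-3.0514)^2/4 + (-4.9742)^2/5
  = 3.7009 + 0.7406 + 2.3278 + 4.9485 = 11.7177
Step 3: Objective decrease = 0.5 * g^T H^(-1) g = 5.8589


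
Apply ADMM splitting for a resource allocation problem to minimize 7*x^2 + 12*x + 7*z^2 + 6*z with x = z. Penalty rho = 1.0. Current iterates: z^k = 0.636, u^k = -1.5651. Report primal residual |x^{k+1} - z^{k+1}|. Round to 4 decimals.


ADMM iteration with rho = 1.0, z^k = 0.636, u^k = -1.5651
Step 1: x-update.
Minimize 7*x^2 + 12*x + (1.0/2)*(x - 0.636 - 1.5651)^2
FOC: (2*7 + 1.0)*x = -12 + 1.0*(0.636 + 1.5651)
x^{k+1} = -0.6533
Step 2: z-update.
Minimize 7*z^2 + 6*z + (1.0/2)*(-0.6533 - z - 1.5651)^2
FOC: (2*7 + 1.0)*z = -6 + 1.0*(-0.6533 - 1.5651)
z^{k+1} = -0.5479
Step 3: u-update.
u^{k+1} = -1.5651 - 0.6533 + 0.5479 = -1.6705
Step 4: Primal residual = |-0.6533 + 0.5479| = 0.1054


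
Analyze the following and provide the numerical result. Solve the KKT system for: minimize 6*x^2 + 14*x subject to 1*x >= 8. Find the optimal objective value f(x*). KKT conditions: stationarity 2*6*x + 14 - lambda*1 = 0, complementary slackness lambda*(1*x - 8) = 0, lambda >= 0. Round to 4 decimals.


Step 1: Try lambda = 0 (constraint inactive).
x_unc = -14/(2*6) = -1.1667
Check: 1*-1.1667 = -1.1667 < 8 -- violated!
Step 2: Constraint must be active: 1*x = 8
x* = 8/1 = 8.0
lambda = (2*6*8.0 + 14)/1 = 110.0
Step 3: Compute optimal value.
f(x*) = 6*8.0^2 + 14*8.0 = 496.0


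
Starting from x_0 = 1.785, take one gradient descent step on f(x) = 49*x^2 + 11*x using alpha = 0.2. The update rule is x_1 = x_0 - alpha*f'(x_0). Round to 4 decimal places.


We compute the gradient at x_0 and apply the update.
f'(x) = 98*x + 11
f'(1.785) = 98*1.785 + 11 = 185.93
x_1 = 1.785 - 0.2*185.93 = -35.401


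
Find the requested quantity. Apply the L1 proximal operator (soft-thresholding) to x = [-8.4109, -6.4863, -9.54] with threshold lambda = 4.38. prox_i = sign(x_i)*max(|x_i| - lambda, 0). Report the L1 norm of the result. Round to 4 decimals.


Soft-thresholding with lambda = 4.38:
prox(-8.4109) = sign(-8.4109)*max(|-8.4109| - 4.38, 0) = -4.0309
prox(-6.4863) = sign(-6.4863)*max(|-6.4863| - 4.38, 0) = -2.1063
prox(-9.54) = sign(-9.54)*max(|-9.54| - 4.38, 0) = -5.16
prox(x) = [-4.0309, -2.1063, -5.16]
||prox(x)||_1 = 4.0309 + 2.1063 + 5.16 = 11.2972


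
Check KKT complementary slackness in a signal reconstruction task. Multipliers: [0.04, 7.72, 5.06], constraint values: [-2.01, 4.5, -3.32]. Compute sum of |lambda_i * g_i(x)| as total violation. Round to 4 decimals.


KKT complementary slackness check:
lambda_1 * g_1 = 0.04 * -2.01 = -0.0804
lambda_2 * g_2 = 7.72 * 4.5 = 34.74
lambda_3 * g_3 = 5.06 * -3.32 = -16.7992
Total violation = 0.0804 + 34.74 + 16.7992 = 51.6196


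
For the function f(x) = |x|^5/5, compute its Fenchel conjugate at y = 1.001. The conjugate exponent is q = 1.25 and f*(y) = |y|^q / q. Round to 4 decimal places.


The conjugate exponent q satisfies 1/p + 1/q = 1.
p = 5, so q = 5/(5 - 1) = 1.25
|y|^q = 1.001^1.25 = 1.0013
f*(1.001) = 1.0013 / 1.25 = 0.801


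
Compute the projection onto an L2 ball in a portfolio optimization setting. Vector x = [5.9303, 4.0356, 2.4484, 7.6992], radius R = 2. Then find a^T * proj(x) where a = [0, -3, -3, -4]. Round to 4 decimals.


Step 1: Compute ||x|| (intermediates to 6 decimals).
||x|| = sqrt(5.9303^2 + 4.0356^2 + 2.4484^2 + 7.6992^2) = 10.804021
Step 2: Project.
Since ||x|| > R, scale = R/||x|| = 2/10.804021 = 0.185116, proj(x) = scale * x
proj(x) = [1.097793, 0.747054, 0.453238, 1.425245]
Step 3: Dot product.
a^T * proj(x) = 0*1.097793 - 3*0.747054 - 3*0.453238 - 4*1.425245 = -9.3019


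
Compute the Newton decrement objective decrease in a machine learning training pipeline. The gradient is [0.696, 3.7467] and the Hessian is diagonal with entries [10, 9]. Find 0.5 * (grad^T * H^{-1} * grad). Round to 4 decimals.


Step 1: H is diagonal, so H^(-1) * g = [0.0696, 0.4163].
Step 2: g^T H^(-1) g = sum_i g_i^2 / H_ii
  = (0.696)^2/10 + (3.7467)^2/9
  = 0.0484 + 1.5598 = 1.6082
Step 3: Objective decrease = 0.5 * g^T H^(-1) g = 0.8041


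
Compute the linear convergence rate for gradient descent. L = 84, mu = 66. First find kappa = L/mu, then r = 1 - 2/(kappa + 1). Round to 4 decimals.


Step 1: Compute the condition number.
kappa = L/mu = 84/66 = 1.2727
Step 2: Compute the convergence rate.
r = 1 - 2/(kappa + 1) = 1 - 2*mu/(L + mu) = (L - mu)/(L + mu) = 18/150 = 0.12


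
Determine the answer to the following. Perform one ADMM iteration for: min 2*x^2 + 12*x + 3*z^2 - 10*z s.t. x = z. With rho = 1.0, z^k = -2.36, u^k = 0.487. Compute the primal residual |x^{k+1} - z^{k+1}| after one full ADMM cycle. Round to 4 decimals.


ADMM iteration with rho = 1.0, z^k = -2.36, u^k = 0.487
Step 1: x-update.
Minimize 2*x^2 + 12*x + (1.0/2)*(x + 2.36 + 0.487)^2
FOC: (2*2 + 1.0)*x = -12 + 1.0*(-2.36 - 0.487)
x^{k+1} = -2.9694
Step 2: z-update.
Minimize 3*z^2 - 10*z + (1.0/2)*(-2.9694 - z + 0.487)^2
FOC: (2*3 + 1.0)*z = 10 + 1.0*(-2.9694 + 0.487)
z^{k+1} = 1.0739
Step 3: u-update.
u^{k+1} = 0.487 - 2.9694 - 1.0739 = -3.5563
Step 4: Primal residual = |-2.9694 - 1.0739| = 4.0433


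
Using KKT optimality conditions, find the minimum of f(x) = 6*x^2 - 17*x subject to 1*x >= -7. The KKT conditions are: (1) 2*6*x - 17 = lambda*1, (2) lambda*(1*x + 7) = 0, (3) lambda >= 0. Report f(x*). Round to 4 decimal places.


Step 1: Try lambda = 0 (constraint inactive).
Stationarity: 2*6*x - 17 = 0
x* = 17/(2*6) = 17/12 = 1.4167 (rounded; the exact value 17/12 is used below)
Check constraint: 1*1.4167 = 1.4167 >= -7 -- satisfied.
Step 2: Compute optimal value.
f(x*) = 6*(17/12)^2 - 17*(17/12) = -12.0417


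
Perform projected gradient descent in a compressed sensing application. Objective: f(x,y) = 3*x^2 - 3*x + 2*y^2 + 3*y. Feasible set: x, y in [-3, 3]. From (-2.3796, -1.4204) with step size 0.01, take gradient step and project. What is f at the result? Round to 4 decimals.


Step 1: Compute gradient at (-2.3796, -1.4204).
grad_x = 2*3*-2.3796 - 3 = -17.2776
grad_y = 2*2*-1.4204 + 3 = -2.6816
Step 2: Gradient step.
x_raw = -2.3796 - 0.01*-17.2776 = -2.2068
y_raw = -1.4204 - 0.01*-2.6816 = -1.3936
Step 3: Project onto [-3, 3].
x_proj = clip(-2.2068) = -2.2068
y_proj = clip(-1.3936) = -1.3936
Step 4: Evaluate f.
f(-2.2068, -1.3936) = 20.9341


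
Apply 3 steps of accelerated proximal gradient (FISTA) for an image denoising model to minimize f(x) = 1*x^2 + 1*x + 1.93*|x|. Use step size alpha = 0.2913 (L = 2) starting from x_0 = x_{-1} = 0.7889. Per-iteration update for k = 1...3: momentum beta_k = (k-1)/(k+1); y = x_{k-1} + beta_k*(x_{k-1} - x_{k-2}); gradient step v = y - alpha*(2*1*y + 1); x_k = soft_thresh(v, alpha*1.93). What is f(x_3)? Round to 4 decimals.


FISTA on f(x) = 1*x^2 + 1*x + 1.93*|x|
L = 2, alpha = 0.2913
Iteration 1: beta = 0.0, y = 0.7889 + 0.0*(0.7889 - 0.7889) = 0.7889
  grad(y) = 2.5778, v = y - alpha*grad = 0.038
  prox(v) = soft_thresh(0.038, 0.5622) = 0.0
Iteration 2: beta = 0.3333, y = 0.0 + 0.3333*(0.0 - 0.7889) = -0.263
  grad(y) = 0.4741, v = y - alpha*grad = -0.4011
  prox(v) = soft_thresh(-0.4011, 0.5622) = 0.0
Iteration 3: beta = 0.5, y = 0.0 + 0.5*(0.0 - 0.0) = 0.0
  grad(y) = 1.0, v = y - alpha*grad = -0.2913
  prox(v) = soft_thresh(-0.2913, 0.5622) = 0.0
f(x_3) = 1*0.0^2 + 1*0.0 + 1.93*|0.0| = 0.0


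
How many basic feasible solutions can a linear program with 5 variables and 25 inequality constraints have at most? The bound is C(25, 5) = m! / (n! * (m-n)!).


Each vertex corresponds to some choice of n active constraints out of m, so the number of vertices is at most C(m, n) = m! / (n!(m-n)!).
m = 25, n = 5
Numerator: 25 * 24 * 23 * 22 * 21
Denominator: 5! = 120
C(25, 5) = 53130


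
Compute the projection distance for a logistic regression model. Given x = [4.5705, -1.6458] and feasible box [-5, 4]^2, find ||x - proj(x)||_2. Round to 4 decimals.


Project each component onto [-5, 4].
clip(4.5705) = 4.0, clip(-1.6458) = -1.6458
Projection = [4.0, -1.6458]
Squared diffs: [0.3255, 0.0]
Distance = sqrt(0.3255) = 0.5705


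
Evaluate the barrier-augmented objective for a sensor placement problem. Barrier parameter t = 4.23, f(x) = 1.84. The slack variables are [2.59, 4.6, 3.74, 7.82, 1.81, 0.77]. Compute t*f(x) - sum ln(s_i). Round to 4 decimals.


Step 1: Compute log-barrier.
ln values: [0.9517, 1.5261, 1.3191, 2.0567, 0.5933, -0.2614]
phi = -(0.9517 + 1.5261 + 1.3191 + 2.0567 + 0.5933 - 0.2614) = -6.1854
Step 2: Compute augmented objective.
t*f(x) = 4.23*1.84 = 7.7832
Total = 7.7832 - 6.1854 = 1.5978


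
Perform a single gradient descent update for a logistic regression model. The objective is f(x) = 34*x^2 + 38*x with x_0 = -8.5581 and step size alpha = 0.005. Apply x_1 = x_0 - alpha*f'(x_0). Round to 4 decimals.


We compute the gradient at x_0 and apply the update.
f'(x) = 68*x + 38
f'(-8.5581) = 68*-8.5581 + 38 = -543.9508
x_1 = -8.5581 - 0.005*-543.9508 = -5.8383


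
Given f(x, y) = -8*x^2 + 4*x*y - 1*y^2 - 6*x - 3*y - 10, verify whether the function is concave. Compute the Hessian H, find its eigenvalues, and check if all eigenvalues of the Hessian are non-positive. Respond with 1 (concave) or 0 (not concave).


The Hessian of f(x,y) = -8*x^2 + 4*x*y - 1*y^2 - 6*x - 3*y - 10 is:
H = [[-16, 4], [4, -2]]
Trace = -16 - 2 = -18
Determinant = -16*-2 - (4)^2 = 16
Discriminant = (-18)^2 - 4*16 = 260.0
Eigenvalues: lambda_1 = -17.0623, lambda_2 = -0.9377
The function is concave.

1


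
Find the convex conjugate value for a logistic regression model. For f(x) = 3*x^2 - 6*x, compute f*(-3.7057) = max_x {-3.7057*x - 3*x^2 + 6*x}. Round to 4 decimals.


f*(y) = sup_x {y*x - a*x^2 - b*x} = sup_x {(y-b)*x - a*x^2}
FOC: (y - b) - 2a*x = 0 => x* = (y - b)/(2a)
x* = (-3.7057 + 6)/(2*3) = 0.3824
f*(-3.7057) = (y-b)^2/(4a) = (-3.7057 + 6)^2/(4*3)
= 5.2638/12 = 0.4387


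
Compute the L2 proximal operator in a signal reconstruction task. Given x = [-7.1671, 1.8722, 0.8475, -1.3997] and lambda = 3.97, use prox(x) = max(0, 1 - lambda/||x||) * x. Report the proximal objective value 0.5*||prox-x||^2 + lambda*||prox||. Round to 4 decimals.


Step 1: Compute ||x||.
||x|| = 7.5862
Step 2: Compute scaling factor.
scale = max(0, 1 - 3.97/7.5862) = 0.4767
Step 3: prox(x) = [-3.4164, 0.8924, 0.404, -0.6672]
||prox(x)|| = 3.6162
Step 4: Proximal objective.
0.5*||prox-x||^2 = 7.8805
lambda*||prox|| = 14.3563
Total = 22.2366


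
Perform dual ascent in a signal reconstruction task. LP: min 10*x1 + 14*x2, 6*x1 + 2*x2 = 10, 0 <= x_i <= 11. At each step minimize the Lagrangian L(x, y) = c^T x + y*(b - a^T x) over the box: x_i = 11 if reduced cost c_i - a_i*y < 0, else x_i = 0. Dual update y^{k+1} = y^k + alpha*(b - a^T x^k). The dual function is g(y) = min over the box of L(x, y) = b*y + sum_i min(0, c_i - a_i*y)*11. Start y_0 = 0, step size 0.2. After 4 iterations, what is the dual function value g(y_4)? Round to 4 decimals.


Dual ascent for LP: min 10*x1 + 14*x2, 6*x1 + 2*x2 = 10, 0 <= x_i <= 11
Step 1: y^k = 0.0, reduced costs: (10.0, 14.0)
  x^k = (0.0, 0.0), subgradient = b - a^T x = 10.0
  y^{k+1} = 0.0 + 0.2*10.0 = 2.0
Step 2: y^k = 2.0, reduced costs: (-2.0, 10.0)
  x^k = (11.0, 0.0), subgradient = b - a^T x = -56.0
  y^{k+1} = 2.0 + 0.2*-56.0 = -9.2
Step 3: y^k = -9.2, reduced costs: (65.2, 32.4)
  x^k = (0.0, 0.0), subgradient = b - a^T x = 10.0
  y^{k+1} = -9.2 + 0.2*10.0 = -7.2
Step 4: y^k = -7.2, reduced costs: (53.2, 28.4)
  x^k = (0.0, 0.0), subgradient = b - a^T x = 10.0
  y^{k+1} = -7.2 + 0.2*10.0 = -5.2
Dual objective at y_4 = -5.2: reduced costs (41.2, 24.4), box minimizer x = (0.0, 0.0)
g(y_4) = b*y + (c1 - a1*y)*x1 + (c2 - a2*y)*x2 = 10*(-5.2) + 41.2*0.0 + 24.4*0.0 = -52.0 + 0.0 + 0.0 = -52.0


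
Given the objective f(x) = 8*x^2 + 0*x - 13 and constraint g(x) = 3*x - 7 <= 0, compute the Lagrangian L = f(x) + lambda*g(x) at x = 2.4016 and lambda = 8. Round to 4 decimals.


Step 1: Evaluate f(x).
f(2.4016) = 8*2.4016^2 + 0*2.4016 - 13 = 33.1415
Step 2: Evaluate g(x).
g(2.4016) = 3*2.4016 - 7 = 0.2048
Step 3: Compute Lagrangian.
L = 33.1415 + 8*0.2048 = 34.7799


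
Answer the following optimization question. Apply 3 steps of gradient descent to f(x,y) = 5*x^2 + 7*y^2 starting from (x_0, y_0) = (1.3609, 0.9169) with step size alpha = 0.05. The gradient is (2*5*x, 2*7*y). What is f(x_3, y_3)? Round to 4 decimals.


Gradient descent on f(x,y) = 5*x^2 + 7*y^2.
Starting point: (1.3609, 0.9169), alpha = 0.05
Step 1: grad_x = 2*5*1.3609 = 13.609, grad_y = 2*7*0.9169 = 12.8366
  x_1 = 1.3609 - 0.05*13.609 = 0.6805
  y_1 = 0.9169 - 0.05*12.8366 = 0.2751
Step 2: grad_x = 2*5*0.6805 = 6.8045, grad_y = 2*7*0.2751 = 3.851
  x_2 = 0.6805 - 0.05*6.8045 = 0.3402
  y_2 = 0.2751 - 0.05*3.851 = 0.0825
Step 3: grad_x = 2*5*0.3402 = 3.4023, grad_y = 2*7*0.0825 = 1.1553
  x_3 = 0.3402 - 0.05*3.4023 = 0.1701
  y_3 = 0.0825 - 0.05*1.1553 = 0.0248
f(0.1701, 0.0248) = 5*0.1701^2 + 7*0.0248^2 = 0.149


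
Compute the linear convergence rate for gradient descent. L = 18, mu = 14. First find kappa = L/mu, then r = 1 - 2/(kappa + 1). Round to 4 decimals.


Step 1: Compute the condition number.
kappa = L/mu = 18/14 = 1.2857
Step 2: Compute the convergence rate.
r = 1 - 2/(kappa + 1) = 1 - 2*mu/(L + mu) = (L - mu)/(L + mu) = 4/32 = 0.125


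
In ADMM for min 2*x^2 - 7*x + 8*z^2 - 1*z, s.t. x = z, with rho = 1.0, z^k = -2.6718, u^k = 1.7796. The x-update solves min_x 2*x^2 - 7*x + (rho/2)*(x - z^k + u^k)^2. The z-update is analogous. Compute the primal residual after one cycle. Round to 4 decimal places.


ADMM iteration with rho = 1.0, z^k = -2.6718, u^k = 1.7796
Step 1: x-update.
Minimize 2*x^2 - 7*x + (1.0/2)*(x + 2.6718 + 1.7796)^2
FOC: (2*2 + 1.0)*x = 7 + 1.0*(-2.6718 - 1.7796)
x^{k+1} = 0.5097
Step 2: z-update.
Minimize 8*z^2 - 1*z + (1.0/2)*(0.5097 - z + 1.7796)^2
FOC: (2*8 + 1.0)*z = 1 + 1.0*(0.5097 + 1.7796)
z^{k+1} = 0.1935
Step 3: u-update.
u^{k+1} = 1.7796 + 0.5097 - 0.1935 = 2.0958
Step 4: Primal residual = |0.5097 - 0.1935| = 0.3162


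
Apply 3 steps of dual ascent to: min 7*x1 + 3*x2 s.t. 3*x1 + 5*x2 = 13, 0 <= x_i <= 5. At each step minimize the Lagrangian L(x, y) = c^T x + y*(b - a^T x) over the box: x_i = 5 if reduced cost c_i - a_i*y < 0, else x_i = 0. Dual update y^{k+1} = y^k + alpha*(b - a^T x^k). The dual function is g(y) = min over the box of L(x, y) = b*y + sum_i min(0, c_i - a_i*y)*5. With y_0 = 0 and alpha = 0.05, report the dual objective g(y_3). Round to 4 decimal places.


Dual ascent for LP: min 7*x1 + 3*x2, 3*x1 + 5*x2 = 13, 0 <= x_i <= 5
Step 1: y^k = 0.0, reduced costs: (7.0, 3.0)
  x^k = (0.0, 0.0), subgradient = b - a^T x = 13.0
  y^{k+1} = 0.0 + 0.05*13.0 = 0.65
Step 2: y^k = 0.65, reduced costs: (5.05, -0.25)
  x^k = (0.0, 5.0), subgradient = b - a^T x = -12.0
  y^{k+1} = 0.65 + 0.05*-12.0 = 0.05
Step 3: y^k = 0.05, reduced costs: (6.85, 2.75)
  x^k = (0.0, 0.0), subgradient = b - a^T x = 13.0
  y^{k+1} = 0.05 + 0.05*13.0 = 0.7
Dual objective at y_3 = 0.7: reduced costs (4.9, -0.5), box minimizer x = (0.0, 5.0)
g(y_3) = b*y + (c1 - a1*y)*x1 + (c2 - a2*y)*x2 = 13*0.7 + 4.9*0.0 + (-0.5)*5.0 = 9.1 + 0.0 - 2.5 = 6.6


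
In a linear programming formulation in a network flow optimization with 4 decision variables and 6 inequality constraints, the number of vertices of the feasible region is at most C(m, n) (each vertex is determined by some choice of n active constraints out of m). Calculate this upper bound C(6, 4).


Each vertex corresponds to some choice of n active constraints out of m, so the number of vertices is at most C(m, n) = m! / (n!(m-n)!).
m = 6, n = 4
Numerator: 6 * 5 * 4 * 3
Denominator: 4! = 24
C(6, 4) = 15


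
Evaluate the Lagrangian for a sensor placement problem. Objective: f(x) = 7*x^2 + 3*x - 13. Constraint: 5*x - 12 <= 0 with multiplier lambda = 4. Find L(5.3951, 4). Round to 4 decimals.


Step 1: Evaluate f(x).
f(5.3951) = 7*5.3951^2 + 3*5.3951 - 13 = 206.935
Step 2: Evaluate g(x).
g(5.3951) = 5*5.3951 - 12 = 14.9755
Step 3: Compute Lagrangian.
L = 206.935 + 4*14.9755 = 266.837


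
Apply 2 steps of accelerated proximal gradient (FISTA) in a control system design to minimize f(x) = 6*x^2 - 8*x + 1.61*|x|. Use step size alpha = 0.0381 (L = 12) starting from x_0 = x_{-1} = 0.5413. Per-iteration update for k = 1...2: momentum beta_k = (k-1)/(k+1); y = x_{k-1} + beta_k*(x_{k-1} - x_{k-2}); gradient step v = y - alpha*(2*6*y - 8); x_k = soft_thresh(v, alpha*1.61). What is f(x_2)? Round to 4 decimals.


FISTA on f(x) = 6*x^2 - 8*x + 1.61*|x|
L = 12, alpha = 0.0381
Iteration 1: beta = 0.0, y = 0.5413 + 0.0*(0.5413 - 0.5413) = 0.5413
  grad(y) = -1.5044, v = y - alpha*grad = 0.5986
  prox(v) = soft_thresh(0.5986, 0.0613) = 0.5373
Iteration 2: beta = 0.3333, y = 0.5373 + 0.3333*(0.5373 - 0.5413) = 0.5359
  grad(y) = -1.5688, v = y - alpha*grad = 0.5957
  prox(v) = soft_thresh(0.5957, 0.0613) = 0.5344
f(x_2) = 6*0.5344^2 - 8*0.5344 + 1.61*|0.5344| = -1.7013


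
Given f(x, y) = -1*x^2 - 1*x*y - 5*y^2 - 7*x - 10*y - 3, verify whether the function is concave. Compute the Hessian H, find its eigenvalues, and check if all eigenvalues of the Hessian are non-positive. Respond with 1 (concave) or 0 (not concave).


The Hessian of f(x,y) = -1*x^2 - 1*x*y - 5*y^2 - 7*x - 10*y - 3 is:
H = [[-2, -1], [-1, -10]]
Trace = -2 - 10 = -12
Determinant = -2*-10 - (-1)^2 = 19
Discriminant = (-12)^2 - 4*19 = 68.0
Eigenvalues: lambda_1 = -10.1231, lambda_2 = -1.8769
The function is concave.

1


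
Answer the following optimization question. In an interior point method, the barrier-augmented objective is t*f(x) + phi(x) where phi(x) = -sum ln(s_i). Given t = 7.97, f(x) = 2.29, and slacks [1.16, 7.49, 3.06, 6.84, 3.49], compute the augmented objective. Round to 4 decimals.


Step 1: Compute log-barrier.
ln values: [0.1484, 2.0136, 1.1184, 1.9228, 1.2499]
phi = -(0.1484 + 2.0136 + 1.1184 + 1.9228 + 1.2499) = -6.4531
Step 2: Compute augmented objective.
t*f(x) = 7.97*2.29 = 18.2513
Total = 18.2513 - 6.4531 = 11.7982


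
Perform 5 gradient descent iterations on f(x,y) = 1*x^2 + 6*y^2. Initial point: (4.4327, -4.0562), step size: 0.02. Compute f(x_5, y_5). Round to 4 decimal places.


Gradient descent on f(x,y) = 1*x^2 + 6*y^2.
Starting point: (4.4327, -4.0562), alpha = 0.02
Step 1: grad_x = 2*1*4.4327 = 8.8654, grad_y = 2*6*-4.0562 = -48.6744
  x_1 = 4.4327 - 0.02*8.8654 = 4.2554
  y_1 = -4.0562 - 0.02*-48.6744 = -3.0827
Step 2: grad_x = 2*1*4.2554 = 8.5108, grad_y = 2*6*-3.0827 = -36.9925
  x_2 = 4.2554 - 0.02*8.5108 = 4.0852
  y_2 = -3.0827 - 0.02*-36.9925 = -2.3429
Step 3: grad_x = 2*1*4.0852 = 8.1704, grad_y = 2*6*-2.3429 = -28.1143
  x_3 = 4.0852 - 0.02*8.1704 = 3.9218
  y_3 = -2.3429 - 0.02*-28.1143 = -1.7806
Step 4: grad_x = 2*1*3.9218 = 7.8435, grad_y = 2*6*-1.7806 = -21.3669
  x_4 = 3.9218 - 0.02*7.8435 = 3.7649
  y_4 = -1.7806 - 0.02*-21.3669 = -1.3532
Step 5: grad_x = 2*1*3.7649 = 7.5298, grad_y = 2*6*-1.3532 = -16.2388
  x_5 = 3.7649 - 0.02*7.5298 = 3.6143
  y_5 = -1.3532 - 0.02*-16.2388 = -1.0285
f(3.6143, -1.0285) = 1*3.6143^2 + 6*(-1.0285)^2 = 19.4096


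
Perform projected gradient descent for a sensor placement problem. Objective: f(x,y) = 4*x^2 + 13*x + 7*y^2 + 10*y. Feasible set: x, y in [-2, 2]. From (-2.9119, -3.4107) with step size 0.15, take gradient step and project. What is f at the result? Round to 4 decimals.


Step 1: Compute gradient at (-2.9119, -3.4107).
grad_x = 2*4*-2.9119 + 13 = -10.2952
grad_y = 2*7*-3.4107 + 10 = -37.7498
Step 2: Gradient step.
x_raw = -2.9119 - 0.15*-10.2952 = -1.3676
y_raw = -3.4107 - 0.15*-37.7498 = 2.2518
Step 3: Project onto [-2, 2].
x_proj = clip(-1.3676) = -1.3676
y_proj = clip(2.2518) = 2.0
Step 4: Evaluate f.
f(-1.3676, 2.0) = 37.7025
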